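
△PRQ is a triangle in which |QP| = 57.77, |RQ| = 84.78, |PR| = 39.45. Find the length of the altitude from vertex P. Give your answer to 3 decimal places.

Semiperimeter s = (84.78 + 57.77 + 39.45)/2 = 91.
Heron's formula: area = √(91·6.22·33.23·51.55) ≈ 984.68.
The altitude from P has length 2·area/|RQ| ≈ 23.229.

h_P ≈ 23.229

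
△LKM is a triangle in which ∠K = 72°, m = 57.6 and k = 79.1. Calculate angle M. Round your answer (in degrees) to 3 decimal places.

43.832

Law of sines: sin M = m·sin K/k ≈ 0.69255.
Since k ≥ m, only the acute value applies: ∠M ≈ 43.83°.
Then ∠L = 180° − ∠K − ∠M ≈ 64.17°.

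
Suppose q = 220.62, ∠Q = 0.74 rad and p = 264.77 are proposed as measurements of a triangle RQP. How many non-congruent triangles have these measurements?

p·sin Q = 264.77·sin(0.74 rad) ≈ 178.5.
Since p sin Q < q < p (178.5 < 220.62 < 264.77), two triangles exist.

2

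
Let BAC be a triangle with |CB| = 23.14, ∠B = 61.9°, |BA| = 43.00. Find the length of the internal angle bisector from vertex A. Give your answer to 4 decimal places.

t_A ≈ 38.7609

By the law of cosines, |AC|² = |CB|² + |BA|² − 2·|CB|·|BA|·cos B = 1447.1, so |AC| ≈ 38.041.
Law of cosines again: cos A = (|BA|² + |AC|² − |CB|²)/(2·|BA|·|AC|) ≈ 0.84384, so ∠A ≈ 32.45°.
The bisector from A has length 2·|BA|·|AC|·cos(∠A/2)/(|BA|+|AC|) ≈ 38.761.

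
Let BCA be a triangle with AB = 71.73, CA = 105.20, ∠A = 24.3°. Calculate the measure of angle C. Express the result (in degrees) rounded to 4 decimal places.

By the law of cosines, BC² = CA² + AB² − 2·CA·AB·cos A = 2457.3, so BC ≈ 49.572.
Law of cosines again: cos C = (BC² + CA² − AB²)/(2·BC·CA) ≈ 0.80338, so ∠C ≈ 36.55°.

36.5455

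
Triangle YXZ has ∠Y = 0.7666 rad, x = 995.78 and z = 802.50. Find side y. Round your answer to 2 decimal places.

By the law of cosines, y² = x² + z² − 2·x·z·cos Y = 4.8442e+05, so y ≈ 696.01.

696.01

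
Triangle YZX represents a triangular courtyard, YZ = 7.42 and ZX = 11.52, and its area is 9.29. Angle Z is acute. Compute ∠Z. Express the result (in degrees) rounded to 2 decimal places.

From area = ½·YZ·ZX·sin Z, we get sin Z = 2·area/(YZ·ZX) ≈ 0.21736.
Taking the acute solution, ∠Z ≈ 12.55°.

∠Z ≈ 12.55°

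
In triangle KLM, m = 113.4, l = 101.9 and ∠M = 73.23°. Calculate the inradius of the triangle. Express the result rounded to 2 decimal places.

Law of sines: sin L = l·sin M/m ≈ 0.86037.
Since m ≥ l, only the acute value applies: ∠L ≈ 59.36°.
Then ∠K = 180° − ∠M − ∠L ≈ 47.41°.
Law of sines gives k = m·sin K/sin M ≈ 87.197.
Area = ½·m·l·sin K ≈ 4253.8.
Semiperimeter s = (87.197+101.9+113.4)/2 = 151.25.
Inradius = area/s = 4253.8/151.25 ≈ 28.124.

28.12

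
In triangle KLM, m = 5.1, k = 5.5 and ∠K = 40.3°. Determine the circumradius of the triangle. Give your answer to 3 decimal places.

Law of sines: sin M = m·sin K/k ≈ 0.59975.
Since k ≥ m, only the acute value applies: ∠M ≈ 36.85°.
Then ∠L = 180° − ∠K − ∠M ≈ 102.85°.
Law of sines gives l = k·sin L/sin K ≈ 8.2906.
Circumradius = k/(2 sin K) ≈ 4.2518.

4.252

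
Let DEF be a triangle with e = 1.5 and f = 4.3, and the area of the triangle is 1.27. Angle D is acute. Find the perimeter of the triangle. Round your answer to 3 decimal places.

From area = ½·e·f·sin D, we get sin D = 2·area/(e·f) ≈ 0.39380.
Taking the acute solution, ∠D ≈ 0.405 rad.
Law of cosines then gives d ≈ 2.9803.
Perimeter = 2.9803 + 1.5 + 4.3 = 8.7803.

perimeter ≈ 8.780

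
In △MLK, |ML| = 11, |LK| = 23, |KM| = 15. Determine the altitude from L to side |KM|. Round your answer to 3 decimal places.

Semiperimeter s = (23 + 15 + 11)/2 = 24.5.
Heron's formula: area = √(24.5·1.5·9.5·13.5) ≈ 68.653.
The altitude from L has length 2·area/|KM| ≈ 9.1537.

9.154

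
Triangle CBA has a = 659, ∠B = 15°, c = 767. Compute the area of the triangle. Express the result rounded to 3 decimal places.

Area = ½·a·c·sin B ≈ 65410.

65410.431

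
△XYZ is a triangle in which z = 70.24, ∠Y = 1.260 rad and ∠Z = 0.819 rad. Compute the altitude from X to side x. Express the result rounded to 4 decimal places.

The third angle is ∠X = π − ∠Y − ∠Z = 1.063 rad.
Law of sines: x = z·sin X/sin Z ≈ 84.006.
Law of sines: y = z·sin Y/sin Z ≈ 91.551.
Area = ½·z·x·sin Y ≈ 2808.9.
The altitude from X has length 2·area/x ≈ 66.875.

66.8748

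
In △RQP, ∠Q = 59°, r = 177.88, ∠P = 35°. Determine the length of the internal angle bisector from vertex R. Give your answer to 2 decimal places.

The third angle is ∠R = 180° − ∠Q − ∠P = 86.00°.
Law of sines: q = r·sin Q/sin R ≈ 152.85.
Law of sines: p = r·sin P/sin R ≈ 102.28.
The bisector from R has length 2·q·p·cos(∠R/2)/(q+p) ≈ 89.627.

89.63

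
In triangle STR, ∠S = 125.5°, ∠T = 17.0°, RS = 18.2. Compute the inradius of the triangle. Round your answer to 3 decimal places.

The third angle is ∠R = 180° − ∠S − ∠T = 37.50°.
Law of sines: TR = RS·sin S/sin T ≈ 50.678.
Law of sines: ST = RS·sin R/sin T ≈ 37.895.
Area = ½·RS·TR·sin R ≈ 280.74.
Semiperimeter s = (50.678+18.2+37.895)/2 = 53.387.
Inradius = area/s = 280.74/53.387 ≈ 5.2587.

5.259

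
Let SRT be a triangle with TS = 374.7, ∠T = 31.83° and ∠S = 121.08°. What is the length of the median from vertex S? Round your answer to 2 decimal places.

200.52

The third angle is ∠R = 180° − ∠T − ∠S = 27.09°.
Law of sines: RT = TS·sin S/sin R ≈ 704.7.
Law of sines: SR = TS·sin T/sin R ≈ 433.95.
Median from S: ½√(2·TS² + 2·SR² − RT²) ≈ 200.52.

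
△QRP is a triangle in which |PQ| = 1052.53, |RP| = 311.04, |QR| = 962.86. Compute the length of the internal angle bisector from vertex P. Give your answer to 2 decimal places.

By the law of cosines, cos P = (|RP|² + |PQ|² − |QR|²) / (2·|RP|·|PQ|) ≈ 0.42377, so ∠P ≈ 1.133 rad.
The bisector from P has length 2·|RP|·|PQ|·cos(∠P/2)/(|RP|+|PQ|) ≈ 405.14.

405.14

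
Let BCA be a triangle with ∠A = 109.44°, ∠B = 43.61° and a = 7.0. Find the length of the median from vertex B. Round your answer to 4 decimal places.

4.8585

The third angle is ∠C = 180° − ∠A − ∠B = 26.95°.
Law of sines: b = a·sin B/sin A ≈ 5.1201.
Law of sines: c = a·sin C/sin A ≈ 3.3643.
Median from B: ½√(2·c² + 2·a² − b²) ≈ 4.8585.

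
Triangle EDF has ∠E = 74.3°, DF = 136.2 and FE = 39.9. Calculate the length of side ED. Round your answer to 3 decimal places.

141.468

Law of sines: sin D = FE·sin E/DF ≈ 0.28202.
Since DF ≥ FE, only the acute value applies: ∠D ≈ 16.38°.
Then ∠F = 180° − ∠E − ∠D ≈ 89.32°.
Law of sines gives ED = DF·sin F/sin E ≈ 141.47.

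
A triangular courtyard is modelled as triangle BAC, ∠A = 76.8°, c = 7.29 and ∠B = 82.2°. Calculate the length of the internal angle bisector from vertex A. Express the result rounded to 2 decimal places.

The third angle is ∠C = 180° − ∠B − ∠A = 21.00°.
Law of sines: b = c·sin B/sin C ≈ 20.154.
Law of sines: a = c·sin A/sin C ≈ 19.805.
The bisector from A has length 2·c·b·cos(∠A/2)/(c+b) ≈ 8.3911.

8.39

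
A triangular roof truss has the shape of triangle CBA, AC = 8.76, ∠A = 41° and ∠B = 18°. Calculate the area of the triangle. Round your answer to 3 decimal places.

69.824

The third angle is ∠C = 180° − ∠B − ∠A = 121.00°.
Law of sines: BA = AC·sin C/sin B ≈ 24.299.
Law of sines: CB = AC·sin A/sin B ≈ 18.598.
Area = ½·AC·BA·sin A ≈ 69.824.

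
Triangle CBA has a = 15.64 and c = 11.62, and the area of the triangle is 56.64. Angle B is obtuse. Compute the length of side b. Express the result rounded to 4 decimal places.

25.7655

From area = ½·a·c·sin B, we get sin B = 2·area/(a·c) ≈ 0.62332.
Taking the obtuse solution, ∠B ≈ 141.44°.
Law of cosines then gives b ≈ 25.765.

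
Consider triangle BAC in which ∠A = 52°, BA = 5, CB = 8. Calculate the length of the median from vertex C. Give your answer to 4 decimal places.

Law of sines: sin C = BA·sin A/CB ≈ 0.49251.
Since CB ≥ BA, only the acute value applies: ∠C ≈ 29.51°.
Then ∠B = 180° − ∠A − ∠C ≈ 98.49°.
Law of sines gives AC = CB·sin B/sin A ≈ 10.041.
Median from C: ½√(2·AC² + 2·CB² − BA²) ≈ 8.7269.

8.7269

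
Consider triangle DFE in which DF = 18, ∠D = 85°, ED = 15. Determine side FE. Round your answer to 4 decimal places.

By the law of cosines, FE² = ED² + DF² − 2·ED·DF·cos D = 501.94, so FE ≈ 22.404.

22.4039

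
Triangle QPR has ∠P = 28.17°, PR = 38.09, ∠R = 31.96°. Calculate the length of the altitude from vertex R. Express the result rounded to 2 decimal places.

The third angle is ∠Q = 180° − ∠P − ∠R = 119.87°.
Law of sines: RQ = PR·sin P/sin Q ≈ 20.737.
Law of sines: QP = PR·sin R/sin Q ≈ 23.251.
Area = ½·PR·RQ·sin R ≈ 209.05.
The altitude from R has length 2·area/QP ≈ 17.982.

17.98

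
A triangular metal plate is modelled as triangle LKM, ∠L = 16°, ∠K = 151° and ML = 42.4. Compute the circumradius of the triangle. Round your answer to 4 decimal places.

The third angle is ∠M = 180° − ∠L − ∠K = 13.00°.
Law of sines: KM = ML·sin L/sin K ≈ 24.106.
Law of sines: LK = ML·sin M/sin K ≈ 19.674.
Circumradius = ML/(2 sin K) ≈ 43.729.

R ≈ 43.7285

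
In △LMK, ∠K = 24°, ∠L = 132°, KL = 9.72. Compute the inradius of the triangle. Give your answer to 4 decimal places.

1.8874

The third angle is ∠M = 180° − ∠K − ∠L = 24.00°.
Law of sines: MK = KL·sin L/sin M ≈ 17.759.
Law of sines: LM = KL·sin K/sin M ≈ 9.72.
Area = ½·KL·MK·sin K ≈ 35.106.
Semiperimeter s = (17.759+9.72+9.72)/2 = 18.6.
Inradius = area/s = 35.106/18.6 ≈ 1.8874.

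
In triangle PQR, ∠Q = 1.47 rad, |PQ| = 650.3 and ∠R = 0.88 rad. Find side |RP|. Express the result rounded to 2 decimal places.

The third angle is ∠P = π − ∠Q − ∠R = 0.792 rad.
Law of sines: |RP| = |PQ|·sin Q/sin R ≈ 839.45.

839.45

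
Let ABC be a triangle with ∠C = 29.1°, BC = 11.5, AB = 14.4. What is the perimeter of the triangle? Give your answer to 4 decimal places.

perimeter ≈ 49.2179

Law of sines: sin A = BC·sin C/AB ≈ 0.38839.
Since AB ≥ BC, only the acute value applies: ∠A ≈ 22.85°.
Then ∠B = 180° − ∠C − ∠A ≈ 128.05°.
Law of sines gives CA = AB·sin B/sin C ≈ 23.318.
Semiperimeter s = (11.5+23.318+14.4)/2 = 24.609.
Perimeter = 11.5 + 23.318 + 14.4 = 49.218.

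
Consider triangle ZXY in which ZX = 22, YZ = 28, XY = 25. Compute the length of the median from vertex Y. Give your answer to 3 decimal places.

Median from Y: ½√(2·XY² + 2·YZ² − ZX²) ≈ 24.156.

m_Y ≈ 24.156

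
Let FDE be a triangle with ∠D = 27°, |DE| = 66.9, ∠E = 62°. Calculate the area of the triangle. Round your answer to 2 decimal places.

The third angle is ∠F = 180° − ∠D − ∠E = 91.00°.
Law of sines: |EF| = |DE|·sin D/sin F ≈ 30.377.
Law of sines: |FD| = |DE|·sin E/sin F ≈ 59.078.
Area = ½·|DE|·|EF|·sin E ≈ 897.16.

area ≈ 897.16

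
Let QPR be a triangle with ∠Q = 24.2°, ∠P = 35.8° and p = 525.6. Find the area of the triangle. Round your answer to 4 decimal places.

The third angle is ∠R = 180° − ∠Q − ∠P = 120.00°.
Law of sines: q = p·sin Q/sin P ≈ 368.33.
Law of sines: r = p·sin R/sin P ≈ 778.15.
Area = ½·p·q·sin R ≈ 83828.

area ≈ 83828.0238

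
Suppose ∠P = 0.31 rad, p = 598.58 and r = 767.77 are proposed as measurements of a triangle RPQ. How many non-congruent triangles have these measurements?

2

r·sin P = 767.77·sin(0.31 rad) ≈ 234.2.
Since r sin P < p < r (234.2 < 598.58 < 767.77), two triangles exist.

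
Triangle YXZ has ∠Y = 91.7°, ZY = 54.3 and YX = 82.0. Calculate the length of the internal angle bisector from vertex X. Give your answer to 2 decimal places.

By the law of cosines, XZ² = ZY² + YX² − 2·ZY·YX·cos Y = 9936.7, so XZ ≈ 99.683.
Law of cosines again: cos X = (YX² + XZ² − ZY²)/(2·YX·XZ) ≈ 0.83877, so ∠X ≈ 32.99°.
The bisector from X has length 2·YX·XZ·cos(∠X/2)/(YX+XZ) ≈ 86.278.

86.28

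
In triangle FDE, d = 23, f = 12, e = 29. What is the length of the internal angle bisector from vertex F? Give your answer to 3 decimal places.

By the law of cosines, cos F = (d² + e² − f²) / (2·d·e) ≈ 0.91904, so ∠F ≈ 23.21°.
The bisector from F has length 2·d·e·cos(∠F/2)/(d+e) ≈ 25.129.

t_F ≈ 25.129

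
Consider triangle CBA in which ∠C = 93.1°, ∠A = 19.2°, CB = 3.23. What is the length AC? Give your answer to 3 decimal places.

9.087

The third angle is ∠B = 180° − ∠A − ∠C = 67.70°.
Law of sines: AC = CB·sin B/sin A ≈ 9.087.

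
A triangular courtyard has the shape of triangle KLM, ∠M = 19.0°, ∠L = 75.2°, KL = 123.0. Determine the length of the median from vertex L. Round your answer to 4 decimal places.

The third angle is ∠K = 180° − ∠L − ∠M = 85.80°.
Law of sines: LM = KL·sin K/sin M ≈ 376.79.
Law of sines: MK = KL·sin L/sin M ≈ 365.27.
Median from L: ½√(2·KL² + 2·LM² − MK²) ≈ 212.59.

m_L ≈ 212.5877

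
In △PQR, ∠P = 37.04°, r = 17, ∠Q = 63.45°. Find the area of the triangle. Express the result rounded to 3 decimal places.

79.187

The third angle is ∠R = 180° − ∠P − ∠Q = 79.51°.
Law of sines: p = r·sin P/sin R ≈ 10.414.
Law of sines: q = r·sin Q/sin R ≈ 15.466.
Area = ½·r·p·sin Q ≈ 79.187.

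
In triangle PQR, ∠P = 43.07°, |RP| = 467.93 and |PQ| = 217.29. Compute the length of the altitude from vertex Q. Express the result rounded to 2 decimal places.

h_Q ≈ 148.39

By the law of cosines, |QR|² = |RP|² + |PQ|² − 2·|RP|·|PQ|·cos P = 1.1762e+05, so |QR| ≈ 342.96.
Area = ½·|RP|·|PQ|·sin P ≈ 34717.
The altitude from Q has length 2·area/|RP| ≈ 148.39.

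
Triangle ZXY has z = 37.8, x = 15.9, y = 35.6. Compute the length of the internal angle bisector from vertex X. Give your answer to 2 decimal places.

By the law of cosines, cos X = (y² + z² − x²) / (2·y·z) ≈ 0.90786, so ∠X ≈ 24.79°.
The bisector from X has length 2·y·z·cos(∠X/2)/(y+z) ≈ 35.812.

t_X ≈ 35.81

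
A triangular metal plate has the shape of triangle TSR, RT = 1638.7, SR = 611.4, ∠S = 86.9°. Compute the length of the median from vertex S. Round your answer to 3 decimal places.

850.123

Law of sines: sin T = SR·sin S/RT ≈ 0.37255.
Since RT ≥ SR, only the acute value applies: ∠T ≈ 21.87°.
Then ∠R = 180° − ∠S − ∠T ≈ 71.23°.
Law of sines gives TS = RT·sin R/sin S ≈ 1553.8.
Median from S: ½√(2·TS² + 2·SR² − RT²) ≈ 850.12.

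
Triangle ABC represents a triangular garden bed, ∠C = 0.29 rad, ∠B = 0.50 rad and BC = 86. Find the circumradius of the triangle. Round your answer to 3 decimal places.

R ≈ 60.533

The third angle is ∠A = π − ∠B − ∠C = 2.352 rad.
Law of sines: CA = BC·sin B/sin A ≈ 58.042.
Law of sines: AB = BC·sin C/sin A ≈ 34.619.
Circumradius = BC/(2 sin A) ≈ 60.533.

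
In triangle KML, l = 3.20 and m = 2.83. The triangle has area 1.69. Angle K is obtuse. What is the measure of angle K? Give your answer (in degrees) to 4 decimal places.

∠K ≈ 158.0848°

From area = ½·m·l·sin K, we get sin K = 2·area/(m·l) ≈ 0.37323.
Taking the obtuse solution, ∠K ≈ 158.08°.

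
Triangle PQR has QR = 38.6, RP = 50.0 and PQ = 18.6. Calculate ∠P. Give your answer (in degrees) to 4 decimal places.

43.1947

By the law of cosines, cos P = (RP² + PQ² − QR²) / (2·RP·PQ) ≈ 0.72903, so ∠P ≈ 43.19°.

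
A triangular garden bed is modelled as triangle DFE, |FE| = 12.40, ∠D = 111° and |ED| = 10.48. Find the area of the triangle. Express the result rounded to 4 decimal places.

area ≈ 18.8945

Law of sines: sin F = |ED|·sin D/|FE| ≈ 0.78903.
Since |FE| ≥ |ED|, only the acute value applies: ∠F ≈ 52.09°.
Then ∠E = 180° − ∠D − ∠F ≈ 16.91°.
Law of sines gives |DF| = |FE|·sin E/sin D ≈ 3.8624.
Area = ½·|FE|·|ED|·sin E ≈ 18.895.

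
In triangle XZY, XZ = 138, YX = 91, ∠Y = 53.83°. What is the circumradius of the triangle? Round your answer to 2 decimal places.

85.47

Law of sines: sin Z = YX·sin Y/XZ ≈ 0.53233.
Since XZ ≥ YX, only the acute value applies: ∠Z ≈ 32.16°.
Then ∠X = 180° − ∠Y − ∠Z ≈ 94.01°.
Law of sines gives ZY = XZ·sin X/sin Y ≈ 170.53.
Circumradius = XZ/(2 sin Y) ≈ 85.473.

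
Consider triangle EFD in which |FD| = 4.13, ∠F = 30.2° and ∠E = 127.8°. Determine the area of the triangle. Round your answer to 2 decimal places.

area ≈ 2.03

The third angle is ∠D = 180° − ∠E − ∠F = 22.00°.
Law of sines: |DE| = |FD|·sin F/sin E ≈ 2.6292.
Law of sines: |EF| = |FD|·sin D/sin E ≈ 1.958.
Area = ½·|FD|·|DE|·sin D ≈ 2.0338.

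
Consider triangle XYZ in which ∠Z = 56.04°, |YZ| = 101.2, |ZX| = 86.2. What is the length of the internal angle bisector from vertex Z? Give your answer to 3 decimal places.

By the law of cosines, |XY|² = |YZ|² + |ZX|² − 2·|YZ|·|ZX|·cos Z = 7925.8, so |XY| ≈ 89.027.
The bisector from Z has length 2·|YZ|·|ZX|·cos(∠Z/2)/(|YZ|+|ZX|) ≈ 82.187.

t_Z ≈ 82.187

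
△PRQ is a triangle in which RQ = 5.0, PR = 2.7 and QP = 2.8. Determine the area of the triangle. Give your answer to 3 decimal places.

Semiperimeter s = (5 + 2.8 + 2.7)/2 = 5.25.
Heron's formula: area = √(5.25·0.25·2.45·2.55) ≈ 2.8635.

area ≈ 2.864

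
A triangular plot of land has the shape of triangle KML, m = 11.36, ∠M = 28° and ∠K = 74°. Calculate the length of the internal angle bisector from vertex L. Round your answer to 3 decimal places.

t_L ≈ 11.863

The third angle is ∠L = 180° − ∠K − ∠M = 78.00°.
Law of sines: k = m·sin K/sin M ≈ 23.26.
Law of sines: l = m·sin L/sin M ≈ 23.669.
The bisector from L has length 2·k·m·cos(∠L/2)/(k+m) ≈ 11.863.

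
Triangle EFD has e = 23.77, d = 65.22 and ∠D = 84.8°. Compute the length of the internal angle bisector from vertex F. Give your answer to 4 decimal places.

27.8408

Law of sines: sin E = e·sin D/d ≈ 0.36296.
Since d ≥ e, only the acute value applies: ∠E ≈ 21.28°.
Then ∠F = 180° − ∠D − ∠E ≈ 73.92°.
Law of sines gives f = d·sin F/sin D ≈ 62.927.
The bisector from F has length 2·d·e·cos(∠F/2)/(d+e) ≈ 27.841.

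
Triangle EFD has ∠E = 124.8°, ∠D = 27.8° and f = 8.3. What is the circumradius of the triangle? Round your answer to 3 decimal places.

The third angle is ∠F = 180° − ∠D − ∠E = 27.40°.
Law of sines: e = f·sin E/sin F ≈ 14.81.
Law of sines: d = f·sin D/sin F ≈ 8.4116.
Circumradius = f/(2 sin F) ≈ 9.0178.

9.018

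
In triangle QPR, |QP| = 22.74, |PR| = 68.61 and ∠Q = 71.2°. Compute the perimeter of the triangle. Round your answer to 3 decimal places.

Law of sines: sin R = |QP|·sin Q/|PR| ≈ 0.31376.
Since |PR| ≥ |QP|, only the acute value applies: ∠R ≈ 18.29°.
Then ∠P = 180° − ∠Q − ∠R ≈ 90.51°.
Law of sines gives |RQ| = |PR|·sin P/sin Q ≈ 72.474.
Semiperimeter s = (68.61+72.474+22.74)/2 = 81.912.
Perimeter = 68.61 + 72.474 + 22.74 = 163.82.

163.824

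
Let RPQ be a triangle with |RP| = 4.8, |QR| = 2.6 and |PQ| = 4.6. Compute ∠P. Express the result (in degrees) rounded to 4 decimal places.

By the law of cosines, cos P = (|RP|² + |PQ|² − |QR|²) / (2·|RP|·|PQ|) ≈ 0.84783, so ∠P ≈ 32.02°.

∠P ≈ 32.0240°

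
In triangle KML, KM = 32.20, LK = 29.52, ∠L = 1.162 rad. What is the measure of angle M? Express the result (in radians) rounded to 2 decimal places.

Law of sines: sin M = LK·sin L/KM ≈ 0.84123.
Since KM ≥ LK, only the acute value applies: ∠M ≈ 1.000 rad.
Then ∠K = π − ∠L − ∠M ≈ 0.980 rad.

∠M ≈ 1.00 rad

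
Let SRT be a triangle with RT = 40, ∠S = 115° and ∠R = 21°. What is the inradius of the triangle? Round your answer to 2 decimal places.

r ≈ 5.08

The third angle is ∠T = 180° − ∠S − ∠R = 44.00°.
Law of sines: TS = RT·sin R/sin S ≈ 15.817.
Law of sines: SR = RT·sin T/sin S ≈ 30.659.
Area = ½·RT·TS·sin T ≈ 219.74.
Semiperimeter s = (40+15.817+30.659)/2 = 43.238.
Inradius = area/s = 219.74/43.238 ≈ 5.0822.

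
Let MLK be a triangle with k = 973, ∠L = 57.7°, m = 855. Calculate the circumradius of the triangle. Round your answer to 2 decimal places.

525.33

By the law of cosines, l² = k² + m² − 2·k·m·cos L = 7.8868e+05, so l ≈ 888.08.
Area = ½·k·m·sin L ≈ 3.5159e+05.
Circumradius = l/(2 sin L) ≈ 525.33.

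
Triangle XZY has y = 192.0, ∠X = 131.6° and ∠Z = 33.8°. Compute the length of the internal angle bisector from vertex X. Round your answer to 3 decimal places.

The third angle is ∠Y = 180° − ∠X − ∠Z = 14.60°.
Law of sines: x = y·sin X/sin Y ≈ 569.59.
Law of sines: z = y·sin Z/sin Y ≈ 423.73.
The bisector from X has length 2·z·y·cos(∠X/2)/(z+y) ≈ 108.33.

108.326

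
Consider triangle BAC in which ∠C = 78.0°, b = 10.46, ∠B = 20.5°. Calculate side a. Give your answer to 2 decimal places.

The third angle is ∠A = 180° − ∠C − ∠B = 81.50°.
Law of sines: a = b·sin A/sin B ≈ 29.54.

29.54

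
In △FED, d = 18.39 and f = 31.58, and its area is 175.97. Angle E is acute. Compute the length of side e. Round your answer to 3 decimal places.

20.287

From area = ½·d·f·sin E, we get sin E = 2·area/(d·f) ≈ 0.60600.
Taking the acute solution, ∠E ≈ 37.30°.
Law of cosines then gives e ≈ 20.287.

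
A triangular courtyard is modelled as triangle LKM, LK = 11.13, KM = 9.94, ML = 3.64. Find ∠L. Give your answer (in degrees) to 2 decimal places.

∠L ≈ 61.77°

By the law of cosines, cos L = (ML² + LK² − KM²) / (2·ML·LK) ≈ 0.47297, so ∠L ≈ 61.77°.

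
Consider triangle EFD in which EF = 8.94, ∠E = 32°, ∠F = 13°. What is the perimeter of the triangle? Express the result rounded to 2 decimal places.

18.48

The third angle is ∠D = 180° − ∠E − ∠F = 135.00°.
Law of sines: FD = EF·sin E/sin D ≈ 6.6998.
Law of sines: DE = EF·sin F/sin D ≈ 2.8441.
Semiperimeter s = (6.6998+2.8441+8.94)/2 = 9.2419.
Perimeter = 6.6998 + 2.8441 + 8.94 = 18.484.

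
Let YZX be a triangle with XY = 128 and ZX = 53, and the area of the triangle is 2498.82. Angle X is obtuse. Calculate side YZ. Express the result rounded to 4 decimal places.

From area = ½·ZX·XY·sin X, we get sin X = 2·area/(ZX·XY) ≈ 0.73668.
Taking the obtuse solution, ∠X ≈ 132.55°.
Law of cosines then gives YZ ≈ 168.43.

168.4287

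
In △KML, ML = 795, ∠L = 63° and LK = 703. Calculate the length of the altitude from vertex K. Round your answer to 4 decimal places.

By the law of cosines, KM² = ML² + LK² − 2·ML·LK·cos L = 6.1878e+05, so KM ≈ 786.62.
Area = ½·ML·LK·sin L ≈ 2.4899e+05.
The altitude from K has length 2·area/ML ≈ 626.38.

h_K ≈ 626.3776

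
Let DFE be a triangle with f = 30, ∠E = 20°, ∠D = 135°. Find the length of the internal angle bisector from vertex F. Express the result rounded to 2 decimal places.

31.95

The third angle is ∠F = 180° − ∠E − ∠D = 25.00°.
Law of sines: d = f·sin D/sin F ≈ 50.195.
Law of sines: e = f·sin E/sin F ≈ 24.279.
The bisector from F has length 2·e·d·cos(∠F/2)/(e+d) ≈ 31.952.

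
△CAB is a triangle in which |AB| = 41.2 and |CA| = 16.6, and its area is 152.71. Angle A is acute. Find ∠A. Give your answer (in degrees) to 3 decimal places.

From area = ½·|CA|·|AB|·sin A, we get sin A = 2·area/(|CA|·|AB|) ≈ 0.44657.
Taking the acute solution, ∠A ≈ 26.52°.

26.524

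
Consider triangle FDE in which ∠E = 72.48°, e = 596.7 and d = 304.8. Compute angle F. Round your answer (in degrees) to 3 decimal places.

Law of sines: sin D = d·sin E/e ≈ 0.48711.
Since e ≥ d, only the acute value applies: ∠D ≈ 29.15°.
Then ∠F = 180° − ∠E − ∠D ≈ 78.37°.

∠F ≈ 78.369°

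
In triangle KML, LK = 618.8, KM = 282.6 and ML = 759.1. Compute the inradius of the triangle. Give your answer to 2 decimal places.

Semiperimeter s = (759.1 + 618.8 + 282.6)/2 = 830.25.
Heron's formula: area = √(830.25·71.15·211.45·547.65) ≈ 82708.
Inradius = area/s = 82708/830.25 ≈ 99.618.

99.62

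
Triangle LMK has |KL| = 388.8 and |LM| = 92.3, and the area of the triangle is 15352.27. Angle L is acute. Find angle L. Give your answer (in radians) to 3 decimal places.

∠L ≈ 1.027 rad

From area = ½·|KL|·|LM|·sin L, we get sin L = 2·area/(|KL|·|LM|) ≈ 0.85561.
Taking the acute solution, ∠L ≈ 1.027 rad.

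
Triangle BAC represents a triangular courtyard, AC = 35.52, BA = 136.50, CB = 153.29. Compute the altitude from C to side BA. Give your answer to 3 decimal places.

h_C ≈ 32.976

Semiperimeter s = (35.52 + 153.29 + 136.5)/2 = 162.66.
Heron's formula: area = √(162.66·127.13·9.365·26.155) ≈ 2250.6.
The altitude from C has length 2·area/BA ≈ 32.976.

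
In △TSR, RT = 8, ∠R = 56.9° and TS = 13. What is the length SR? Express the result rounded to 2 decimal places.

15.51

Law of sines: sin S = RT·sin R/TS ≈ 0.51552.
Since TS ≥ RT, only the acute value applies: ∠S ≈ 31.03°.
Then ∠T = 180° − ∠R − ∠S ≈ 92.07°.
Law of sines gives SR = TS·sin T/sin R ≈ 15.508.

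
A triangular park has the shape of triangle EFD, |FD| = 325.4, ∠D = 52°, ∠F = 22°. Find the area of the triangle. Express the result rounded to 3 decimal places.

The third angle is ∠E = 180° − ∠F − ∠D = 106.00°.
Law of sines: |DE| = |FD|·sin F/sin E ≈ 126.81.
Law of sines: |EF| = |FD|·sin D/sin E ≈ 266.75.
Area = ½·|FD|·|DE|·sin D ≈ 16258.

16258.146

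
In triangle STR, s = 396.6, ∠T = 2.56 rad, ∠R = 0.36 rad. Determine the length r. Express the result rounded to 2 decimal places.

The third angle is ∠S = π − ∠T − ∠R = 0.222 rad.
Law of sines: r = s·sin R/sin S ≈ 635.68.

635.68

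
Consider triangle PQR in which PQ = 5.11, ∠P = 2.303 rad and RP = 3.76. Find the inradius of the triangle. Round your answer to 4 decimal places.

0.8410

By the law of cosines, QR² = RP² + PQ² − 2·RP·PQ·cos P = 65.939, so QR ≈ 8.1203.
Area = ½·RP·PQ·sin P ≈ 7.1446.
Semiperimeter s = (8.1203+3.76+5.11)/2 = 8.4951.
Inradius = area/s = 7.1446/8.4951 ≈ 0.84102.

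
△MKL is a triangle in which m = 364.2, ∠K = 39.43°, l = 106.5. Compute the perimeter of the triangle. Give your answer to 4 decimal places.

By the law of cosines, k² = l² + m² − 2·l·m·cos K = 84065, so k ≈ 289.94.
Semiperimeter s = (364.2+289.94+106.5)/2 = 380.32.
Perimeter = 364.2 + 289.94 + 106.5 = 760.64.

perimeter ≈ 760.6400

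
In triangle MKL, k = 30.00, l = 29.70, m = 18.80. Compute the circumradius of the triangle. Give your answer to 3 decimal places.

By the law of cosines, cos M = (k² + l² − m²) / (2·k·l) ≈ 0.80171, so ∠M ≈ 36.71°.
Circumradius = m/(2 sin M) ≈ 15.727.

R ≈ 15.727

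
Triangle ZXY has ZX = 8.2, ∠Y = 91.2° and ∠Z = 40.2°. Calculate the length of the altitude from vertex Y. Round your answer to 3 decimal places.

The third angle is ∠X = 180° − ∠Y − ∠Z = 48.60°.
Law of sines: XY = ZX·sin Z/sin Y ≈ 5.2939.
Law of sines: YZ = ZX·sin X/sin Y ≈ 6.1523.
Area = ½·ZX·XY·sin X ≈ 16.281.
The altitude from Y has length 2·area/ZX ≈ 3.971.

3.971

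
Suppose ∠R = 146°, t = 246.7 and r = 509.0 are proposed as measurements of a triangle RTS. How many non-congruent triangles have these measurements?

t·sin R = 246.7·sin(146°) ≈ 138.
Since ∠R is not acute, a triangle exists only if r > t; here r > t, so there is exactly one triangle.

1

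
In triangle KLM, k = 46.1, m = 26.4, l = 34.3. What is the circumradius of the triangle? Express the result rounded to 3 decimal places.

R ≈ 23.276

By the law of cosines, cos K = (l² + m² − k²) / (2·l·m) ≈ -0.13901, so ∠K ≈ 97.99°.
Circumradius = k/(2 sin K) ≈ 23.276.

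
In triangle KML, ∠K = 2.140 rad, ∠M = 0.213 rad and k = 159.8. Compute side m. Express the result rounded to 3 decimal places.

The third angle is ∠L = π − ∠K − ∠M = 0.789 rad.
Law of sines: m = k·sin M/sin K ≈ 40.104.

40.104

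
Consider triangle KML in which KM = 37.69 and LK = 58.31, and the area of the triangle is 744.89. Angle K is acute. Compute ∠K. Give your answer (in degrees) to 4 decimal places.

42.6782

From area = ½·LK·KM·sin K, we get sin K = 2·area/(LK·KM) ≈ 0.67788.
Taking the acute solution, ∠K ≈ 42.68°.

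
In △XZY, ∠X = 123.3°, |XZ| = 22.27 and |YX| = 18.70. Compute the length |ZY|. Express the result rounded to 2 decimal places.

By the law of cosines, |ZY|² = |YX|² + |XZ|² − 2·|YX|·|XZ|·cos X = 1302.9, so |ZY| ≈ 36.096.

36.10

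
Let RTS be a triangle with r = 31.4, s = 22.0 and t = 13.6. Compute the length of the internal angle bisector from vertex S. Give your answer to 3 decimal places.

18.027

By the law of cosines, cos S = (r² + t² − s²) / (2·r·t) ≈ 0.80428, so ∠S ≈ 36.46°.
The bisector from S has length 2·r·t·cos(∠S/2)/(r+t) ≈ 18.027.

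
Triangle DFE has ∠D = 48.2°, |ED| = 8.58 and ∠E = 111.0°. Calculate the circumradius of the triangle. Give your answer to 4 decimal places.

R ≈ 12.0809

The third angle is ∠F = 180° − ∠E − ∠D = 20.80°.
Law of sines: |FE| = |ED|·sin D/sin F ≈ 18.012.
Law of sines: |DF| = |ED|·sin E/sin F ≈ 22.557.
Circumradius = |ED|/(2 sin F) ≈ 12.081.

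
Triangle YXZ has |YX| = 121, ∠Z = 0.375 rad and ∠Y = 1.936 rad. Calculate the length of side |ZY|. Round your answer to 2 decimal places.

The third angle is ∠X = π − ∠Z − ∠Y = 0.831 rad.
Law of sines: |ZY| = |YX|·sin X/sin Z ≈ 243.91.

243.91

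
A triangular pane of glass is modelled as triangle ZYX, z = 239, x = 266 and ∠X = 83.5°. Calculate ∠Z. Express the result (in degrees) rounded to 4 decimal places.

63.2171

Law of sines: sin Z = z·sin X/x ≈ 0.89272.
Since x ≥ z, only the acute value applies: ∠Z ≈ 63.22°.
Then ∠Y = 180° − ∠X − ∠Z ≈ 33.28°.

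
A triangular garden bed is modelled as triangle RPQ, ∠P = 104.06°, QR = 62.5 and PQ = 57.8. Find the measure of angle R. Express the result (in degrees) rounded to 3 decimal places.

Law of sines: sin R = PQ·sin P/QR ≈ 0.89709.
Since QR ≥ PQ, only the acute value applies: ∠R ≈ 63.78°.
Then ∠Q = 180° − ∠P − ∠R ≈ 12.16°.

∠R ≈ 63.779°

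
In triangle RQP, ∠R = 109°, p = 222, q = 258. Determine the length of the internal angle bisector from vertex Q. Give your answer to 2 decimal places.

By the law of cosines, r² = q² + p² − 2·q·p·cos R = 1.5314e+05, so r ≈ 391.33.
Law of cosines again: cos Q = (p² + r² − q²)/(2·p·r) ≈ 0.78193, so ∠Q ≈ 38.56°.
The bisector from Q has length 2·p·r·cos(∠Q/2)/(p+r) ≈ 267.4.

267.40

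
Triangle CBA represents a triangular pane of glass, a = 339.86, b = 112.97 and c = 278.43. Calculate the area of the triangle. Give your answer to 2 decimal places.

Semiperimeter s = (278.43 + 112.97 + 339.86)/2 = 365.63.
Heron's formula: area = √(365.63·87.2·252.66·25.77) ≈ 14408.

area ≈ 14408.03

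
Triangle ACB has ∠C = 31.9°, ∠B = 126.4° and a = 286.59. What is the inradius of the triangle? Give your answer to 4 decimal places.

The third angle is ∠A = 180° − ∠C − ∠B = 21.70°.
Law of sines: c = a·sin C/sin A ≈ 409.59.
Law of sines: b = a·sin B/sin A ≈ 623.87.
Area = ½·a·c·sin B ≈ 47241.
Semiperimeter s = (286.59+409.59+623.87)/2 = 660.03.
Inradius = area/s = 47241/660.03 ≈ 71.575.

71.5746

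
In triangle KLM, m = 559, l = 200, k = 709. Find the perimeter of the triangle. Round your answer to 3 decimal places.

Perimeter = 709 + 200 + 559 = 1468.

perimeter ≈ 1468.000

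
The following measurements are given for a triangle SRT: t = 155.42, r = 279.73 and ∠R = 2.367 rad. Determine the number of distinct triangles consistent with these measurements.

1

t·sin R = 155.42·sin(2.367 rad) ≈ 108.7.
Since ∠R is not acute, a triangle exists only if r > t; here r > t, so there is exactly one triangle.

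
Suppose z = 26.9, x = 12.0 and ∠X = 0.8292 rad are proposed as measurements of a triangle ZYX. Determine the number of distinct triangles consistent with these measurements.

0

z·sin X = 26.9·sin(0.8292 rad) ≈ 19.84.
Since x = 12.0 < 19.84 = z sin X, no triangle exists.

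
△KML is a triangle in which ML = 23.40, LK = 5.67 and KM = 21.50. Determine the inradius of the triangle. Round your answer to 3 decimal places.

2.353

Semiperimeter s = (23.4 + 5.67 + 21.5)/2 = 25.285.
Heron's formula: area = √(25.285·1.885·19.615·3.785) ≈ 59.486.
Inradius = area/s = 59.486/25.285 ≈ 2.3526.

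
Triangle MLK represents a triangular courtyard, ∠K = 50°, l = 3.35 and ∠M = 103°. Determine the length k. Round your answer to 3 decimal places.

The third angle is ∠L = 180° − ∠K − ∠M = 27.00°.
Law of sines: k = l·sin K/sin L ≈ 5.6526.

5.653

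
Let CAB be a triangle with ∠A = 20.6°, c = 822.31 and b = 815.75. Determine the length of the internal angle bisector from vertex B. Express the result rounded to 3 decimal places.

By the law of cosines, a² = b² + c² − 2·b·c·cos A = 85825, so a ≈ 292.96.
Law of cosines again: cos B = (c² + a² − b²)/(2·c·a) ≈ 0.20044, so ∠B ≈ 78.44°.
The bisector from B has length 2·c·a·cos(∠B/2)/(c+a) ≈ 334.69.

t_B ≈ 334.694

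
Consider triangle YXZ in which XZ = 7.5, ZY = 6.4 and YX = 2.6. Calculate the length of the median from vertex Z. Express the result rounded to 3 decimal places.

6.849

Median from Z: ½√(2·XZ² + 2·ZY² − YX²) ≈ 6.8495.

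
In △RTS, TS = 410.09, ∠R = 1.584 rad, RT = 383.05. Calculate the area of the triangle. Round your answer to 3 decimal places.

area ≈ 27093.837

Law of sines: sin S = RT·sin R/TS ≈ 0.93398.
Since TS ≥ RT, only the acute value applies: ∠S ≈ 1.205 rad.
Then ∠T = π − ∠R − ∠S ≈ 0.352 rad.
Law of sines gives SR = TS·sin T/sin R ≈ 141.48.
Area = ½·TS·RT·sin T ≈ 27094.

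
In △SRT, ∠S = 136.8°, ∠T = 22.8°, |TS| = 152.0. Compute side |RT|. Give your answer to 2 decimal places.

The third angle is ∠R = 180° − ∠T − ∠S = 20.40°.
Law of sines: |RT| = |TS|·sin S/sin R ≈ 298.51.

298.51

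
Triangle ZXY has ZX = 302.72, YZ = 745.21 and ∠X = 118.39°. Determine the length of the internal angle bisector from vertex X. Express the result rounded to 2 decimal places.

Law of sines: sin Y = ZX·sin X/YZ ≈ 0.35737.
Since YZ ≥ ZX, only the acute value applies: ∠Y ≈ 20.94°.
Then ∠Z = 180° − ∠X − ∠Y ≈ 40.67°.
Law of sines gives XY = YZ·sin Z/sin X ≈ 552.07.
The bisector from X has length 2·ZX·XY·cos(∠X/2)/(ZX+XY) ≈ 200.25.

200.25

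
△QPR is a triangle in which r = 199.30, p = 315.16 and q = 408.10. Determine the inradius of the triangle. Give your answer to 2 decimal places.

Semiperimeter s = (408.1 + 315.16 + 199.3)/2 = 461.28.
Heron's formula: area = √(461.28·53.18·146.12·261.98) ≈ 30644.
Inradius = area/s = 30644/461.28 ≈ 66.433.

66.43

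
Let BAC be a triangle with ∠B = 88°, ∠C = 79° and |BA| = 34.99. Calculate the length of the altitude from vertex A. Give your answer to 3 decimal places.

The third angle is ∠A = 180° − ∠C − ∠B = 13.00°.
Law of sines: |AC| = |BA|·sin B/sin C ≈ 35.623.
Law of sines: |CB| = |BA|·sin A/sin C ≈ 8.0184.
Area = ½·|BA|·|AC|·sin A ≈ 140.2.
The altitude from A has length 2·area/|CB| ≈ 34.969.

34.969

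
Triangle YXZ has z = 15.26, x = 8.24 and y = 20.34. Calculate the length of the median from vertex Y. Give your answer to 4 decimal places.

Median from Y: ½√(2·x² + 2·z² − y²) ≈ 6.8523.

m_Y ≈ 6.8523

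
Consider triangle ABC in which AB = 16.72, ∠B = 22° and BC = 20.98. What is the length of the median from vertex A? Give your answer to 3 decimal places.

By the law of cosines, CA² = AB² + BC² − 2·AB·BC·cos B = 69.233, so CA ≈ 8.3207.
Median from A: ½√(2·CA² + 2·AB² − BC²) ≈ 8.0222.

8.022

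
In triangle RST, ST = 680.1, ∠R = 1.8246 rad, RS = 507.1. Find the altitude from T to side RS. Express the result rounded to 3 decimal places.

h_T ≈ 332.414

Law of sines: sin T = RS·sin R/ST ≈ 0.72174.
Since ST ≥ RS, only the acute value applies: ∠T ≈ 0.8063 rad.
Then ∠S = π − ∠R − ∠T ≈ 0.5107 rad.
Law of sines gives TR = ST·sin S/sin R ≈ 343.42.
Area = ½·ST·RS·sin S ≈ 84283.
The altitude from T has length 2·area/RS ≈ 332.41.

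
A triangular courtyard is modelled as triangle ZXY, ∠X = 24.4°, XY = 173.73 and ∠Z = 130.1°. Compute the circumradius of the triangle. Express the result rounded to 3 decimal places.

The third angle is ∠Y = 180° − ∠Z − ∠X = 25.50°.
Law of sines: YZ = XY·sin X/sin Z ≈ 93.825.
Law of sines: ZX = XY·sin Y/sin Z ≈ 97.778.
Circumradius = XY/(2 sin Z) ≈ 113.56.

113.561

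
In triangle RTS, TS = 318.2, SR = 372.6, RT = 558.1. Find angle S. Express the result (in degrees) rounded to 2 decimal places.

By the law of cosines, cos S = (TS² + SR² − RT²) / (2·TS·SR) ≈ -0.30108, so ∠S ≈ 107.52°.

107.52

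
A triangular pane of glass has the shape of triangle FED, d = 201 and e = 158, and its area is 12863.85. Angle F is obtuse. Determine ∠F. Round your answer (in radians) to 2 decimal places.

From area = ½·e·d·sin F, we get sin F = 2·area/(e·d) ≈ 0.81012.
Taking the obtuse solution, ∠F ≈ 2.197 rad.

2.20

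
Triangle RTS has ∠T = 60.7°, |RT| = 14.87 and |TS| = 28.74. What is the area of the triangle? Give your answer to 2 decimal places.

Area = ½·|RT|·|TS|·sin T ≈ 186.35.

area ≈ 186.35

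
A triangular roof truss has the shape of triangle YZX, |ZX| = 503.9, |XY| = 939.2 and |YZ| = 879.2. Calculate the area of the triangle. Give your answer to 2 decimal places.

Semiperimeter s = (503.9 + 939.2 + 879.2)/2 = 1161.2.
Heron's formula: area = √(1161.2·657.25·221.95·281.95) ≈ 2.1854e+05.

area ≈ 218536.05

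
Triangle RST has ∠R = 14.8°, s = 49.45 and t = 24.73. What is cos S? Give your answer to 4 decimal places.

-0.8772

By the law of cosines, r² = s² + t² − 2·s·t·cos R = 692.22, so r ≈ 26.31.
Law of cosines again: cos S = (t² + r² − s²)/(2·t·r) ≈ -0.87721, so ∠S ≈ 151.31°.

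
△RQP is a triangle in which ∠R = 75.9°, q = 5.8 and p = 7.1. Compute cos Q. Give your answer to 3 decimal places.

0.711

By the law of cosines, r² = q² + p² − 2·q·p·cos R = 63.986, so r ≈ 7.9991.
Law of cosines again: cos Q = (p² + r² − q²)/(2·p·r) ≈ 0.71096, so ∠Q ≈ 44.69°.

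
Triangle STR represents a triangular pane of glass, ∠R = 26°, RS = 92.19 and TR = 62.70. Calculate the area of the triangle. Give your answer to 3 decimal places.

Area = ½·TR·RS·sin R ≈ 1267.

area ≈ 1266.961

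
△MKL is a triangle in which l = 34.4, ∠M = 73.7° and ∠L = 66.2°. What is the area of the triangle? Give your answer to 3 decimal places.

The third angle is ∠K = 180° − ∠L − ∠M = 40.10°.
Law of sines: m = l·sin M/sin L ≈ 36.086.
Law of sines: k = l·sin K/sin L ≈ 24.217.
Area = ½·l·m·sin K ≈ 399.79.

area ≈ 399.795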